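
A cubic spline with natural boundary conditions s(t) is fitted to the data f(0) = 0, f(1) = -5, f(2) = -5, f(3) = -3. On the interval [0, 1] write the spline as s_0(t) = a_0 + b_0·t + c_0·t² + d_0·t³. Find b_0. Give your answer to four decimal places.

-6.2000

With m_i denoting the second derivative at x_i, h_i = 1, 1, 1, and Δ_i = (y_(i+1) − y_i)/h_i = -5, 0, 2:
  1·m_0 + 4·m_1 + 1·m_2 = 6(Δ_1 - Δ_0) = 30
  1·m_1 + 4·m_2 + 1·m_3 = 6(Δ_2 - Δ_1) = 12
Natural end conditions: m_0 = m_3 = 0.
Hence m_0 = 0, m_1 = 36/5, m_2 = 6/5, m_3 = 0.
On [0, 1], with s_0(t) = a_0 + b_0·t + c_0·t² + d_0·t³: c_0 = m_0/2 = 0, d_0 = (m_1 - m_0)/(6h_0) = 6/5, b_0 = Δ_0 - h_0(2m_0 + m_1)/6 = -31/5.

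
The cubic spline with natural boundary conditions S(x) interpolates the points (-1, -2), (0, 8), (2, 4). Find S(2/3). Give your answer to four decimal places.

Put σ_i = S'' at the i-th knot. Here h = (1, 2) and Δ = (10, -2), so the interior equations h_(i-1)·σ_(i-1) + 2(h_(i-1)+h_i)·σ_i + h_i·σ_(i+1) = 6(Δ_i − Δ_(i-1)) read
  1·σ_0 + 6·σ_1 + 2·σ_2 = 6(Δ_1 - Δ_0) = -72
Natural end conditions: σ_0 = σ_2 = 0.
Solving: σ_0 = 0, σ_1 = -12, σ_2 = 0.
On [0, 2], S(x) = 8 + 6·x - 6·x² + 1·x³.
With x = 2/3: S(2/3) = 260/27.

9.6296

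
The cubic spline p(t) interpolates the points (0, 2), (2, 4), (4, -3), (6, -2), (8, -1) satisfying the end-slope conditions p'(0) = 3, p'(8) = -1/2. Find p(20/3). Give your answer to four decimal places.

With σ_i denoting the second derivative at x_i, h_i = 2, 2, 2, 2, and Δ_i = (y_(i+1) − y_i)/h_i = 1, -7/2, 1/2, 1/2:
  2·σ_0 + 8·σ_1 + 2·σ_2 = 6(Δ_1 - Δ_0) = -27
  2·σ_1 + 8·σ_2 + 2·σ_3 = 6(Δ_2 - Δ_1) = 24
  2·σ_2 + 8·σ_3 + 2·σ_4 = 6(Δ_3 - Δ_2) = 0
Clamped end conditions give two more equations: 2h_0·σ_0 + h_0·σ_1 = 6(Δ_0 - p'(0)) = -12 and h_3·σ_3 + 2h_3·σ_4 = 6(p'(8) - Δ_3) = -6.
Hence σ_0 = -25/28, σ_1 = -59/14, σ_2 = 17/4, σ_3 = -11/14, σ_4 = -31/28.
On [6, 8], p(t) = -2 + 39/28·(t - 6) - 11/28·(t - 6)² - 3/112·(t - 6)³.
With (t - 6) = 2/3: p(20/3) = -79/63.

-1.2540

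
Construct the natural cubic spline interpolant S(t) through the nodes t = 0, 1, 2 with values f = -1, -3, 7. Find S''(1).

Let M_i = S''(x_i). Step sizes h_i = 1, 1; slopes of the chords Δ_i = (y_(i+1) - y_i)/h_i = -2, 10.
  1·M_0 + 4·M_1 + 1·M_2 = 6(Δ_1 - Δ_0) = 72
Natural end conditions: M_0 = M_2 = 0.
Solving the tridiagonal system: M_0 = 0, M_1 = 18, M_2 = 0.

18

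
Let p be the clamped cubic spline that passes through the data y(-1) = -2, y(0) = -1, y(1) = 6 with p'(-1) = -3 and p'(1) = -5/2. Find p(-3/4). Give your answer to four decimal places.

Put M_i = p'' at the i-th knot. Here h = (1, 1) and Δ = (1, 7), so the interior equations h_(i-1)·M_(i-1) + 2(h_(i-1)+h_i)·M_i + h_i·M_(i+1) = 6(Δ_i − Δ_(i-1)) read
  1·M_0 + 4·M_1 + 1·M_2 = 6(Δ_1 - Δ_0) = 36
Clamped end conditions give two more equations: 2h_0·M_0 + h_0·M_1 = 6(Δ_0 - p'(-1)) = 24 and h_1·M_1 + 2h_1·M_2 = 6(p'(1) - Δ_1) = -57.
Forward elimination and back-substitution give M_0 = 13/4, M_1 = 35/2, M_2 = -149/4.
On [-1, 0], p(t) = -2 - 3·(t + 1) + 13/8·(t + 1)² + 19/8·(t + 1)³.
With (t + 1) = 1/4: p(-3/4) = -1337/512.

-2.6113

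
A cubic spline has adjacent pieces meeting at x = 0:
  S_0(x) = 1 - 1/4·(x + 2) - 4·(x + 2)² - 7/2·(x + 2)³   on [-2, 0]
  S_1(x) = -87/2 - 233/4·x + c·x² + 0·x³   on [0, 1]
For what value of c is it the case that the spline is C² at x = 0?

S_0''(x) = -8 - 21·(x + 2), so S_0''(0) = -50. On the right, S_1''(0) = 2c, so c = -25.

-25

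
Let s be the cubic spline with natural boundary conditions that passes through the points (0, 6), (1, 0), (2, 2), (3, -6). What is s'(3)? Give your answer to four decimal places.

-11.2000

With m_i denoting the second derivative at x_i, h_i = 1, 1, 1, and Δ_i = (y_(i+1) − y_i)/h_i = -6, 2, -8:
  1·m_0 + 4·m_1 + 1·m_2 = 6(Δ_1 - Δ_0) = 48
  1·m_1 + 4·m_2 + 1·m_3 = 6(Δ_2 - Δ_1) = -60
Natural end conditions: m_0 = m_3 = 0.
Forward elimination and back-substitution give m_0 = 0, m_1 = 84/5, m_2 = -96/5, m_3 = 0.
On [2, 3], s'(x) = b_2 + 2c_2·(x - 2) + 3d_2·(x - 2)² with b_2 = Δ_2 - h_2(2m_2 + m_3)/6 = -8/5, c_2 = m_2/2 = -48/5, d_2 = (m_3 - m_2)/(6h_2) = 16/5. So s'(3) = -56/5.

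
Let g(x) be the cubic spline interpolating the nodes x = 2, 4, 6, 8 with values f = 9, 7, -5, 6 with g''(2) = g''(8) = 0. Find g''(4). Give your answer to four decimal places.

-6.3000

With m_i denoting the second derivative at x_i, h_i = 2, 2, 2, and Δ_i = (y_(i+1) − y_i)/h_i = -1, -6, 11/2:
  2·m_0 + 8·m_1 + 2·m_2 = 6(Δ_1 - Δ_0) = -30
  2·m_1 + 8·m_2 + 2·m_3 = 6(Δ_2 - Δ_1) = 69
Natural end conditions: m_0 = m_3 = 0.
Solving: m_0 = 0, m_1 = -63/10, m_2 = 51/5, m_3 = 0.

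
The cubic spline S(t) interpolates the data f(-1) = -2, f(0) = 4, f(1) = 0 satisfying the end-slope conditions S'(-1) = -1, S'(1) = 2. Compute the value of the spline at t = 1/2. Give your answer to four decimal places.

1.9063

With M_i denoting the second derivative at x_i, h_i = 1, 1, and Δ_i = (y_(i+1) − y_i)/h_i = 6, -4:
  1·M_0 + 4·M_1 + 1·M_2 = 6(Δ_1 - Δ_0) = -60
Clamped end conditions give two more equations: 2h_0·M_0 + h_0·M_1 = 6(Δ_0 - S'(-1)) = 42 and h_1·M_1 + 2h_1·M_2 = 6(S'(1) - Δ_1) = 36.
Solving the tridiagonal system: M_0 = 75/2, M_1 = -33, M_2 = 69/2.
On [0, 1], S(t) = 4 + 5/4·t - 33/2·t² + 45/4·t³.
With t = 1/2: S(1/2) = 61/32.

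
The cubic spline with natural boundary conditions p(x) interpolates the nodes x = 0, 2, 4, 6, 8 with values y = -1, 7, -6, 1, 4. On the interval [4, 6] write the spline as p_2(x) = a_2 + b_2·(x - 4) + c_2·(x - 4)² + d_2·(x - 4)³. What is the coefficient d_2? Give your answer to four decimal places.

-1.2969

Write M_i for p''(x_i). With h_i = 2, 2, 2, 2 and divided differences Δ_i = 4, -13/2, 7/2, 3/2, the continuity of p' gives the tridiagonal system
  2·M_0 + 8·M_1 + 2·M_2 = 6(Δ_1 - Δ_0) = -63
  2·M_1 + 8·M_2 + 2·M_3 = 6(Δ_2 - Δ_1) = 60
  2·M_2 + 8·M_3 + 2·M_4 = 6(Δ_3 - Δ_2) = -12
Natural end conditions: M_0 = M_4 = 0.
Solving the tridiagonal system: M_0 = 0, M_1 = -171/16, M_2 = 45/4, M_3 = -69/16, M_4 = 0.
On [4, 6], with p_2(x) = a_2 + b_2·(x - 4) + c_2·(x - 4)² + d_2·(x - 4)³: c_2 = M_2/2 = 45/8, d_2 = (M_3 - M_2)/(6h_2) = -83/64, b_2 = Δ_2 - h_2(2M_2 + M_3)/6 = -41/16.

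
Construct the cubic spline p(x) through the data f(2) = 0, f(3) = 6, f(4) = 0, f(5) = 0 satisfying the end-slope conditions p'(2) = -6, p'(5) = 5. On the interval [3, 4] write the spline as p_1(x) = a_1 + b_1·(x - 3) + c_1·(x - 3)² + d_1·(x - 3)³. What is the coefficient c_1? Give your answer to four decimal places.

Write M_i for p''(x_i). With h_i = 1, 1, 1 and divided differences Δ_i = 6, -6, 0, the continuity of p' gives the tridiagonal system
  1·M_0 + 4·M_1 + 1·M_2 = 6(Δ_1 - Δ_0) = -72
  1·M_1 + 4·M_2 + 1·M_3 = 6(Δ_2 - Δ_1) = 36
Clamped end conditions give two more equations: 2h_0·M_0 + h_0·M_1 = 6(Δ_0 - p'(2)) = 72 and h_2·M_2 + 2h_2·M_3 = 6(p'(5) - Δ_2) = 30.
Hence M_0 = 806/15, M_1 = -532/15, M_2 = 242/15, M_3 = 104/15.
On [3, 4], with p_1(x) = a_1 + b_1·(x - 3) + c_1·(x - 3)² + d_1·(x - 3)³: c_1 = M_1/2 = -266/15, d_1 = (M_2 - M_1)/(6h_1) = 43/5, b_1 = Δ_1 - h_1(2M_1 + M_2)/6 = 47/15.

-17.7333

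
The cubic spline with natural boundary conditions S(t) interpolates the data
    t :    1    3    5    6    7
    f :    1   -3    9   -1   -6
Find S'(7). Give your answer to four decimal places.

-2.8333

Write M_i for S''(x_i). With h_i = 2, 2, 1, 1 and divided differences Δ_i = -2, 6, -10, -5, the continuity of S' gives the tridiagonal system
  2·M_0 + 8·M_1 + 2·M_2 = 6(Δ_1 - Δ_0) = 48
  2·M_1 + 6·M_2 + 1·M_3 = 6(Δ_2 - Δ_1) = -96
  1·M_2 + 4·M_3 + 1·M_4 = 6(Δ_3 - Δ_2) = 30
Natural end conditions: M_0 = M_4 = 0.
Solving the tridiagonal system: M_0 = 0, M_1 = 23/2, M_2 = -22, M_3 = 13, M_4 = 0.
On [6, 7], S'(t) = b_3 + 2c_3·(t - 6) + 3d_3·(t - 6)² with b_3 = Δ_3 - h_3(2M_3 + M_4)/6 = -28/3, c_3 = M_3/2 = 13/2, d_3 = (M_4 - M_3)/(6h_3) = -13/6. So S'(7) = -17/6.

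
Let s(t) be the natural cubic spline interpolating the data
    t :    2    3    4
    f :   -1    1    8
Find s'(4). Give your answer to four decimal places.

Put m_i = s'' at the i-th knot. Here h = (1, 1) and Δ = (2, 7), so the interior equations h_(i-1)·m_(i-1) + 2(h_(i-1)+h_i)·m_i + h_i·m_(i+1) = 6(Δ_i − Δ_(i-1)) read
  1·m_0 + 4·m_1 + 1·m_2 = 6(Δ_1 - Δ_0) = 30
Natural end conditions: m_0 = m_2 = 0.
Hence m_0 = 0, m_1 = 15/2, m_2 = 0.
On [3, 4], s'(t) = b_1 + 2c_1·(t - 3) + 3d_1·(t - 3)² with b_1 = Δ_1 - h_1(2m_1 + m_2)/6 = 9/2, c_1 = m_1/2 = 15/4, d_1 = (m_2 - m_1)/(6h_1) = -5/4. So s'(4) = 33/4.

8.2500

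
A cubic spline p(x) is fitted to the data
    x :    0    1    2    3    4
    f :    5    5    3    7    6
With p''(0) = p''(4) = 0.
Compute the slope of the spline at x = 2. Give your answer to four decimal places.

Put σ_i = p'' at the i-th knot. Here h = (1, 1, 1, 1) and Δ = (0, -2, 4, -1), so the interior equations h_(i-1)·σ_(i-1) + 2(h_(i-1)+h_i)·σ_i + h_i·σ_(i+1) = 6(Δ_i − Δ_(i-1)) read
  1·σ_0 + 4·σ_1 + 1·σ_2 = 6(Δ_1 - Δ_0) = -12
  1·σ_1 + 4·σ_2 + 1·σ_3 = 6(Δ_2 - Δ_1) = 36
  1·σ_2 + 4·σ_3 + 1·σ_4 = 6(Δ_3 - Δ_2) = -30
Natural end conditions: σ_0 = σ_4 = 0.
Forward elimination and back-substitution give σ_0 = 0, σ_1 = -177/28, σ_2 = 93/7, σ_3 = -303/28, σ_4 = 0.
On [2, 3], p'(x) = b_2 + 2c_2·(x - 2) + 3d_2·(x - 2)² with b_2 = Δ_2 - h_2(2σ_2 + σ_3)/6 = 11/8, c_2 = σ_2/2 = 93/14, d_2 = (σ_3 - σ_2)/(6h_2) = -225/56. So p'(2) = 11/8.

1.3750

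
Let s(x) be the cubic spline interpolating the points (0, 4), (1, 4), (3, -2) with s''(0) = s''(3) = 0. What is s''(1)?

-3

Put m_i = s'' at the i-th knot. Here h = (1, 2) and Δ = (0, -3), so the interior equations h_(i-1)·m_(i-1) + 2(h_(i-1)+h_i)·m_i + h_i·m_(i+1) = 6(Δ_i − Δ_(i-1)) read
  1·m_0 + 6·m_1 + 2·m_2 = 6(Δ_1 - Δ_0) = -18
Natural end conditions: m_0 = m_2 = 0.
Hence m_0 = 0, m_1 = -3, m_2 = 0.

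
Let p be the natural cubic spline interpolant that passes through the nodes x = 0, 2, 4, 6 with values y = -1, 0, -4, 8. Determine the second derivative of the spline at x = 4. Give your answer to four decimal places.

6.9000

Write M_i for p''(x_i). With h_i = 2, 2, 2 and divided differences Δ_i = 1/2, -2, 6, the continuity of p' gives the tridiagonal system
  2·M_0 + 8·M_1 + 2·M_2 = 6(Δ_1 - Δ_0) = -15
  2·M_1 + 8·M_2 + 2·M_3 = 6(Δ_2 - Δ_1) = 48
Natural end conditions: M_0 = M_3 = 0.
Forward elimination and back-substitution give M_0 = 0, M_1 = -18/5, M_2 = 69/10, M_3 = 0.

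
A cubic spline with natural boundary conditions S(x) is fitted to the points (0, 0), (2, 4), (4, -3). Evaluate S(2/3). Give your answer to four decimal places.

2.1481

Let σ_i = S''(x_i). Step sizes h_i = 2, 2; slopes of the chords Δ_i = (y_(i+1) - y_i)/h_i = 2, -7/2.
  2·σ_0 + 8·σ_1 + 2·σ_2 = 6(Δ_1 - Δ_0) = -33
Natural end conditions: σ_0 = σ_2 = 0.
Hence σ_0 = 0, σ_1 = -33/8, σ_2 = 0.
On [0, 2], S(x) = 0 + 27/8·x + 0·x² - 11/32·x³.
With x = 2/3: S(2/3) = 58/27.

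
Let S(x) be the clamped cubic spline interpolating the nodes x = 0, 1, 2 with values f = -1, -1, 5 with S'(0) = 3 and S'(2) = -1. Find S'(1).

4

Write M_i for S''(x_i). With h_i = 1, 1 and divided differences Δ_i = 0, 6, the continuity of S' gives the tridiagonal system
  1·M_0 + 4·M_1 + 1·M_2 = 6(Δ_1 - Δ_0) = 36
Clamped end conditions give two more equations: 2h_0·M_0 + h_0·M_1 = 6(Δ_0 - S'(0)) = -18 and h_1·M_1 + 2h_1·M_2 = 6(S'(2) - Δ_1) = -42.
Hence M_0 = -20, M_1 = 22, M_2 = -32.
On [1, 2], S'(x) = b_1 + 2c_1·(x - 1) + 3d_1·(x - 1)² with b_1 = Δ_1 - h_1(2M_1 + M_2)/6 = 4, c_1 = M_1/2 = 11, d_1 = (M_2 - M_1)/(6h_1) = -9. So S'(1) = 4.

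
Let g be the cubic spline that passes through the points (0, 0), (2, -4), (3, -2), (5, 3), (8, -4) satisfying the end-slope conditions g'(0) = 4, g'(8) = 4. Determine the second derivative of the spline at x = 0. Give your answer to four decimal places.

Let M_i = g''(x_i). Step sizes h_i = 2, 1, 2, 3; slopes of the chords Δ_i = (y_(i+1) - y_i)/h_i = -2, 2, 5/2, -7/3.
  2·M_0 + 6·M_1 + 1·M_2 = 6(Δ_1 - Δ_0) = 24
  1·M_1 + 6·M_2 + 2·M_3 = 6(Δ_2 - Δ_1) = 3
  2·M_2 + 10·M_3 + 3·M_4 = 6(Δ_3 - Δ_2) = -29
Clamped end conditions give two more equations: 2h_0·M_0 + h_0·M_1 = 6(Δ_0 - g'(0)) = -36 and h_3·M_3 + 2h_3·M_4 = 6(g'(8) - Δ_3) = 38.
Forward elimination and back-substitution give M_0 = -3953/302, M_1 = 1235/151, M_2 = 167/151, M_3 = -892/151, M_4 = 4207/453.

-13.0894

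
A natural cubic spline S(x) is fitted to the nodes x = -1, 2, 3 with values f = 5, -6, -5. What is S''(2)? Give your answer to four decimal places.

Write M_i for S''(x_i). With h_i = 3, 1 and divided differences Δ_i = -11/3, 1, the continuity of S' gives the tridiagonal system
  3·M_0 + 8·M_1 + 1·M_2 = 6(Δ_1 - Δ_0) = 28
Natural end conditions: M_0 = M_2 = 0.
Hence M_0 = 0, M_1 = 7/2, M_2 = 0.

3.5000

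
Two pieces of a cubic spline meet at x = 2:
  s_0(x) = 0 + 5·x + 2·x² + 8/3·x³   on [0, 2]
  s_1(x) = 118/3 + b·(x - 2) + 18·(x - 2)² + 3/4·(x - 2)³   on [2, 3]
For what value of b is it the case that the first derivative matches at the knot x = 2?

s_0'(x) = 5 + 4·x + 8·x², so s_0'(2) = 45. On the right, s_1'(2) = b, so b = 45.

45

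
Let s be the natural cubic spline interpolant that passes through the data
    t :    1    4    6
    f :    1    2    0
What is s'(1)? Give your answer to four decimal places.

0.7333

Write σ_i for s''(x_i). With h_i = 3, 2 and divided differences Δ_i = 1/3, -1, the continuity of s' gives the tridiagonal system
  3·σ_0 + 10·σ_1 + 2·σ_2 = 6(Δ_1 - Δ_0) = -8
Natural end conditions: σ_0 = σ_2 = 0.
Solving: σ_0 = 0, σ_1 = -4/5, σ_2 = 0.
On [1, 4], s'(t) = b_0 + 2c_0·(t - 1) + 3d_0·(t - 1)² with b_0 = Δ_0 - h_0(2σ_0 + σ_1)/6 = 11/15, c_0 = σ_0/2 = 0, d_0 = (σ_1 - σ_0)/(6h_0) = -2/45. So s'(1) = 11/15.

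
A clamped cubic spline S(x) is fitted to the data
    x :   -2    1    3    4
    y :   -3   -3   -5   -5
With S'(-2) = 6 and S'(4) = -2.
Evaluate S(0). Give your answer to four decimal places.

Put M_i = S'' at the i-th knot. Here h = (3, 2, 1) and Δ = (0, -1, 0), so the interior equations h_(i-1)·M_(i-1) + 2(h_(i-1)+h_i)·M_i + h_i·M_(i+1) = 6(Δ_i − Δ_(i-1)) read
  3·M_0 + 10·M_1 + 2·M_2 = 6(Δ_1 - Δ_0) = -6
  2·M_1 + 6·M_2 + 1·M_3 = 6(Δ_2 - Δ_1) = 6
Clamped end conditions give two more equations: 2h_0·M_0 + h_0·M_1 = 6(Δ_0 - S'(-2)) = -36 and h_2·M_2 + 2h_2·M_3 = 6(S'(4) - Δ_2) = -12.
Forward elimination and back-substitution give M_0 = -370/57, M_1 = 56/57, M_2 = 104/57, M_3 = -394/57.
On [-2, 1], S(x) = -3 + 6·(x + 2) - 185/57·(x + 2)² + 71/171·(x + 2)³.
With (x + 2) = 2: S(0) = -113/171.

-0.6608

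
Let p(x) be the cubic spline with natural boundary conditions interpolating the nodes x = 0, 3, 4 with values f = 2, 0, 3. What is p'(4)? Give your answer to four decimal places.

Let m_i = p''(x_i). Step sizes h_i = 3, 1; slopes of the chords Δ_i = (y_(i+1) - y_i)/h_i = -2/3, 3.
  3·m_0 + 8·m_1 + 1·m_2 = 6(Δ_1 - Δ_0) = 22
Natural end conditions: m_0 = m_2 = 0.
Solving the tridiagonal system: m_0 = 0, m_1 = 11/4, m_2 = 0.
On [3, 4], p'(x) = b_1 + 2c_1·(x - 3) + 3d_1·(x - 3)² with b_1 = Δ_1 - h_1(2m_1 + m_2)/6 = 25/12, c_1 = m_1/2 = 11/8, d_1 = (m_2 - m_1)/(6h_1) = -11/24. So p'(4) = 83/24.

3.4583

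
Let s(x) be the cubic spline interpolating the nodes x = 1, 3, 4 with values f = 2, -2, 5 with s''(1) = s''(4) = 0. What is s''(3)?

9

Let M_i = s''(x_i). Step sizes h_i = 2, 1; slopes of the chords Δ_i = (y_(i+1) - y_i)/h_i = -2, 7.
  2·M_0 + 6·M_1 + 1·M_2 = 6(Δ_1 - Δ_0) = 54
Natural end conditions: M_0 = M_2 = 0.
Hence M_0 = 0, M_1 = 9, M_2 = 0.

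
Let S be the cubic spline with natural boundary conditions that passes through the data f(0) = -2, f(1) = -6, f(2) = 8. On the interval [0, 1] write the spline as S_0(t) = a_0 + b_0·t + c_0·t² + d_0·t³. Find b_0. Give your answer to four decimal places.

-8.5000

Let σ_i = S''(x_i). Step sizes h_i = 1, 1; slopes of the chords Δ_i = (y_(i+1) - y_i)/h_i = -4, 14.
  1·σ_0 + 4·σ_1 + 1·σ_2 = 6(Δ_1 - Δ_0) = 108
Natural end conditions: σ_0 = σ_2 = 0.
Solving the tridiagonal system: σ_0 = 0, σ_1 = 27, σ_2 = 0.
On [0, 1], with S_0(t) = a_0 + b_0·t + c_0·t² + d_0·t³: c_0 = σ_0/2 = 0, d_0 = (σ_1 - σ_0)/(6h_0) = 9/2, b_0 = Δ_0 - h_0(2σ_0 + σ_1)/6 = -17/2.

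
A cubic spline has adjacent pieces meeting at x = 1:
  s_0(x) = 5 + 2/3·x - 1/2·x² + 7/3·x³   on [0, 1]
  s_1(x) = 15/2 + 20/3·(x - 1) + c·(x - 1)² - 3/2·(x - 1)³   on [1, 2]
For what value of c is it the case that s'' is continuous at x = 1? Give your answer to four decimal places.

6.5000

s_0''(x) = -1 + 14·x, so s_0''(1) = 13. On the right, s_1''(1) = 2c, so c = 13/2.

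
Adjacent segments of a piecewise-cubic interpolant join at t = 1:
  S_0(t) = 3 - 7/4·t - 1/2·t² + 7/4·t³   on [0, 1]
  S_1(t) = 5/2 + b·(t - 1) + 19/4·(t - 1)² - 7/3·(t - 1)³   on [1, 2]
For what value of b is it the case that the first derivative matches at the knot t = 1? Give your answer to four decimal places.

2.5000

S_0'(t) = -7/4 - 1·t + 21/4·t², so S_0'(1) = 5/2. On the right, S_1'(1) = b, so b = 5/2.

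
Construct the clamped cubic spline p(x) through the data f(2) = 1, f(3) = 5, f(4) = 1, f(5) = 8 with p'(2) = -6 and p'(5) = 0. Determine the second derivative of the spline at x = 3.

Put M_i = p'' at the i-th knot. Here h = (1, 1, 1) and Δ = (4, -4, 7), so the interior equations h_(i-1)·M_(i-1) + 2(h_(i-1)+h_i)·M_i + h_i·M_(i+1) = 6(Δ_i − Δ_(i-1)) read
  1·M_0 + 4·M_1 + 1·M_2 = 6(Δ_1 - Δ_0) = -48
  1·M_1 + 4·M_2 + 1·M_3 = 6(Δ_2 - Δ_1) = 66
Clamped end conditions give two more equations: 2h_0·M_0 + h_0·M_1 = 6(Δ_0 - p'(2)) = 60 and h_2·M_2 + 2h_2·M_3 = 6(p'(5) - Δ_2) = -42.
Forward elimination and back-substitution give M_0 = 46, M_1 = -32, M_2 = 34, M_3 = -38.

-32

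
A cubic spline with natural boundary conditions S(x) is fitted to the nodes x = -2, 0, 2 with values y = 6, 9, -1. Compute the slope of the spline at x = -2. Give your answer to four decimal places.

3.1250

Put M_i = S'' at the i-th knot. Here h = (2, 2) and Δ = (3/2, -5), so the interior equations h_(i-1)·M_(i-1) + 2(h_(i-1)+h_i)·M_i + h_i·M_(i+1) = 6(Δ_i − Δ_(i-1)) read
  2·M_0 + 8·M_1 + 2·M_2 = 6(Δ_1 - Δ_0) = -39
Natural end conditions: M_0 = M_2 = 0.
Solving: M_0 = 0, M_1 = -39/8, M_2 = 0.
On [-2, 0], S'(x) = b_0 + 2c_0·(x + 2) + 3d_0·(x + 2)² with b_0 = Δ_0 - h_0(2M_0 + M_1)/6 = 25/8, c_0 = M_0/2 = 0, d_0 = (M_1 - M_0)/(6h_0) = -13/32. So S'(-2) = 25/8.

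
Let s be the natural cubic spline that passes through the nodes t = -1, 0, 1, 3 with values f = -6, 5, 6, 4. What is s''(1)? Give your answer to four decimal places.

0.5217

Write σ_i for s''(x_i). With h_i = 1, 1, 2 and divided differences Δ_i = 11, 1, -1, the continuity of s' gives the tridiagonal system
  1·σ_0 + 4·σ_1 + 1·σ_2 = 6(Δ_1 - Δ_0) = -60
  1·σ_1 + 6·σ_2 + 2·σ_3 = 6(Δ_2 - Δ_1) = -12
Natural end conditions: σ_0 = σ_3 = 0.
Forward elimination and back-substitution give σ_0 = 0, σ_1 = -348/23, σ_2 = 12/23, σ_3 = 0.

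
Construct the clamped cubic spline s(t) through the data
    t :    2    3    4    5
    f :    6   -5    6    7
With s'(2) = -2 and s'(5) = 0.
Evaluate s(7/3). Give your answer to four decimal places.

Let σ_i = s''(x_i). Step sizes h_i = 1, 1, 1; slopes of the chords Δ_i = (y_(i+1) - y_i)/h_i = -11, 11, 1.
  1·σ_0 + 4·σ_1 + 1·σ_2 = 6(Δ_1 - Δ_0) = 132
  1·σ_1 + 4·σ_2 + 1·σ_3 = 6(Δ_2 - Δ_1) = -60
Clamped end conditions give two more equations: 2h_0·σ_0 + h_0·σ_1 = 6(Δ_0 - s'(2)) = -54 and h_2·σ_2 + 2h_2·σ_3 = 6(s'(5) - Δ_2) = -6.
Solving the tridiagonal system: σ_0 = -814/15, σ_1 = 818/15, σ_2 = -478/15, σ_3 = 194/15.
On [2, 3], s(t) = 6 - 2·(t - 2) - 407/15·(t - 2)² + 272/15·(t - 2)³.
With (t - 2) = 1/3: s(7/3) = 1211/405.

2.9901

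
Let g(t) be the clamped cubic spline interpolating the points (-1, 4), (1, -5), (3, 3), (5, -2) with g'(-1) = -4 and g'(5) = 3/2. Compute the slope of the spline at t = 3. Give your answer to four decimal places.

0.6333

Write M_i for g''(x_i). With h_i = 2, 2, 2 and divided differences Δ_i = -9/2, 4, -5/2, the continuity of g' gives the tridiagonal system
  2·M_0 + 8·M_1 + 2·M_2 = 6(Δ_1 - Δ_0) = 51
  2·M_1 + 8·M_2 + 2·M_3 = 6(Δ_2 - Δ_1) = -39
Clamped end conditions give two more equations: 2h_0·M_0 + h_0·M_1 = 6(Δ_0 - g'(-1)) = -3 and h_2·M_2 + 2h_2·M_3 = 6(g'(5) - Δ_2) = 24.
Hence M_0 = -179/30, M_1 = 313/30, M_2 = -154/15, M_3 = 167/15.
On [3, 5], g'(t) = b_2 + 2c_2·(t - 3) + 3d_2·(t - 3)² with b_2 = Δ_2 - h_2(2M_2 + M_3)/6 = 19/30, c_2 = M_2/2 = -77/15, d_2 = (M_3 - M_2)/(6h_2) = 107/60. So g'(3) = 19/30.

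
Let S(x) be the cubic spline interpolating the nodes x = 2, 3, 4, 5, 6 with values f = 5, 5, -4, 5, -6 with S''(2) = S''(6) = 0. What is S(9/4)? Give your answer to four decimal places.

5.9501

Put M_i = S'' at the i-th knot. Here h = (1, 1, 1, 1) and Δ = (0, -9, 9, -11), so the interior equations h_(i-1)·M_(i-1) + 2(h_(i-1)+h_i)·M_i + h_i·M_(i+1) = 6(Δ_i − Δ_(i-1)) read
  1·M_0 + 4·M_1 + 1·M_2 = 6(Δ_1 - Δ_0) = -54
  1·M_1 + 4·M_2 + 1·M_3 = 6(Δ_2 - Δ_1) = 108
  1·M_2 + 4·M_3 + 1·M_4 = 6(Δ_3 - Δ_2) = -120
Natural end conditions: M_0 = M_4 = 0.
Solving: M_0 = 0, M_1 = -681/28, M_2 = 303/7, M_3 = -1143/28, M_4 = 0.
On [2, 3], S(x) = 5 + 227/56·(x - 2) + 0·(x - 2)² - 227/56·(x - 2)³.
With (x - 2) = 1/4: S(9/4) = 21325/3584.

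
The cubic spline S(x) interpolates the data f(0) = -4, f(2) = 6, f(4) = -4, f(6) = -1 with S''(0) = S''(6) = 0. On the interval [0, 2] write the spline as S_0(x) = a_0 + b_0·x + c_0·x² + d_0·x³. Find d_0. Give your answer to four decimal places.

Put M_i = S'' at the i-th knot. Here h = (2, 2, 2) and Δ = (5, -5, 3/2), so the interior equations h_(i-1)·M_(i-1) + 2(h_(i-1)+h_i)·M_i + h_i·M_(i+1) = 6(Δ_i − Δ_(i-1)) read
  2·M_0 + 8·M_1 + 2·M_2 = 6(Δ_1 - Δ_0) = -60
  2·M_1 + 8·M_2 + 2·M_3 = 6(Δ_2 - Δ_1) = 39
Natural end conditions: M_0 = M_3 = 0.
Forward elimination and back-substitution give M_0 = 0, M_1 = -93/10, M_2 = 36/5, M_3 = 0.
On [0, 2], with S_0(x) = a_0 + b_0·x + c_0·x² + d_0·x³: c_0 = M_0/2 = 0, d_0 = (M_1 - M_0)/(6h_0) = -31/40, b_0 = Δ_0 - h_0(2M_0 + M_1)/6 = 81/10.

-0.7750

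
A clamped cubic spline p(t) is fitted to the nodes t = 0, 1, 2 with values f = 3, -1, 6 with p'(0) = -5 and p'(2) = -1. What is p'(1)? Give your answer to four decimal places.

Let M_i = p''(x_i). Step sizes h_i = 1, 1; slopes of the chords Δ_i = (y_(i+1) - y_i)/h_i = -4, 7.
  1·M_0 + 4·M_1 + 1·M_2 = 6(Δ_1 - Δ_0) = 66
Clamped end conditions give two more equations: 2h_0·M_0 + h_0·M_1 = 6(Δ_0 - p'(0)) = 6 and h_1·M_1 + 2h_1·M_2 = 6(p'(2) - Δ_1) = -48.
Hence M_0 = -23/2, M_1 = 29, M_2 = -77/2.
On [1, 2], p'(t) = b_1 + 2c_1·(t - 1) + 3d_1·(t - 1)² with b_1 = Δ_1 - h_1(2M_1 + M_2)/6 = 15/4, c_1 = M_1/2 = 29/2, d_1 = (M_2 - M_1)/(6h_1) = -45/4. So p'(1) = 15/4.

3.7500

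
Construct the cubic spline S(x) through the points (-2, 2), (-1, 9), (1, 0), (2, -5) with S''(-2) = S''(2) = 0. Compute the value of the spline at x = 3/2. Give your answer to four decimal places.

-2.7344

Put σ_i = S'' at the i-th knot. Here h = (1, 2, 1) and Δ = (7, -9/2, -5), so the interior equations h_(i-1)·σ_(i-1) + 2(h_(i-1)+h_i)·σ_i + h_i·σ_(i+1) = 6(Δ_i − Δ_(i-1)) read
  1·σ_0 + 6·σ_1 + 2·σ_2 = 6(Δ_1 - Δ_0) = -69
  2·σ_1 + 6·σ_2 + 1·σ_3 = 6(Δ_2 - Δ_1) = -3
Natural end conditions: σ_0 = σ_3 = 0.
Solving: σ_0 = 0, σ_1 = -51/4, σ_2 = 15/4, σ_3 = 0.
On [1, 2], S(x) = 0 - 25/4·(x - 1) + 15/8·(x - 1)² - 5/8·(x - 1)³.
With (x - 1) = 1/2: S(3/2) = -175/64.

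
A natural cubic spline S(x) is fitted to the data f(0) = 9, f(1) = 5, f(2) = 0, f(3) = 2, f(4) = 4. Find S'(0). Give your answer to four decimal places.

-3.2321

With σ_i denoting the second derivative at x_i, h_i = 1, 1, 1, 1, and Δ_i = (y_(i+1) − y_i)/h_i = -4, -5, 2, 2:
  1·σ_0 + 4·σ_1 + 1·σ_2 = 6(Δ_1 - Δ_0) = -6
  1·σ_1 + 4·σ_2 + 1·σ_3 = 6(Δ_2 - Δ_1) = 42
  1·σ_2 + 4·σ_3 + 1·σ_4 = 6(Δ_3 - Δ_2) = 0
Natural end conditions: σ_0 = σ_4 = 0.
Forward elimination and back-substitution give σ_0 = 0, σ_1 = -129/28, σ_2 = 87/7, σ_3 = -87/28, σ_4 = 0.
On [0, 1], S'(x) = b_0 + 2c_0·x + 3d_0·x² with b_0 = Δ_0 - h_0(2σ_0 + σ_1)/6 = -181/56, c_0 = σ_0/2 = 0, d_0 = (σ_1 - σ_0)/(6h_0) = -43/56. So S'(0) = -181/56.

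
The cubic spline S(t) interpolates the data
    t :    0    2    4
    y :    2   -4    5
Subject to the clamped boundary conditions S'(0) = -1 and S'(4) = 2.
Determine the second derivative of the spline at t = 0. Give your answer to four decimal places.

Let M_i = S''(x_i). Step sizes h_i = 2, 2; slopes of the chords Δ_i = (y_(i+1) - y_i)/h_i = -3, 9/2.
  2·M_0 + 8·M_1 + 2·M_2 = 6(Δ_1 - Δ_0) = 45
Clamped end conditions give two more equations: 2h_0·M_0 + h_0·M_1 = 6(Δ_0 - S'(0)) = -12 and h_1·M_1 + 2h_1·M_2 = 6(S'(4) - Δ_1) = -15.
Solving: M_0 = -63/8, M_1 = 39/4, M_2 = -69/8.

-7.8750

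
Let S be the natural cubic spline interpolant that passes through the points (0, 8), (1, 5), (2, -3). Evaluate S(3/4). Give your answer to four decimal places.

6.1602

With m_i denoting the second derivative at x_i, h_i = 1, 1, and Δ_i = (y_(i+1) − y_i)/h_i = -3, -8:
  1·m_0 + 4·m_1 + 1·m_2 = 6(Δ_1 - Δ_0) = -30
Natural end conditions: m_0 = m_2 = 0.
Forward elimination and back-substitution give m_0 = 0, m_1 = -15/2, m_2 = 0.
On [0, 1], S(t) = 8 - 7/4·t + 0·t² - 5/4·t³.
With t = 3/4: S(3/4) = 1577/256.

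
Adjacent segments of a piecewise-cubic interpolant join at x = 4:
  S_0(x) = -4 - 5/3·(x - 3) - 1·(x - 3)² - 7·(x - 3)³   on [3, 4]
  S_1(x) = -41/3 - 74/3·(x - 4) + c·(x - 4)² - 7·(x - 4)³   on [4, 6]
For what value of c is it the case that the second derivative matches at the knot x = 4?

-22

S_0''(x) = -2 - 42·(x - 3), so S_0''(4) = -44. On the right, S_1''(4) = 2c, so c = -22.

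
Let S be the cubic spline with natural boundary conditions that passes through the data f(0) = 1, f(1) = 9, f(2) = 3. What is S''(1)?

-21

Write m_i for S''(x_i). With h_i = 1, 1 and divided differences Δ_i = 8, -6, the continuity of S' gives the tridiagonal system
  1·m_0 + 4·m_1 + 1·m_2 = 6(Δ_1 - Δ_0) = -84
Natural end conditions: m_0 = m_2 = 0.
Hence m_0 = 0, m_1 = -21, m_2 = 0.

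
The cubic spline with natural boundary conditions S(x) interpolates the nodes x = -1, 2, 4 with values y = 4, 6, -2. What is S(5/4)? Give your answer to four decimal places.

6.8781

Let m_i = S''(x_i). Step sizes h_i = 3, 2; slopes of the chords Δ_i = (y_(i+1) - y_i)/h_i = 2/3, -4.
  3·m_0 + 10·m_1 + 2·m_2 = 6(Δ_1 - Δ_0) = -28
Natural end conditions: m_0 = m_2 = 0.
Solving the tridiagonal system: m_0 = 0, m_1 = -14/5, m_2 = 0.
On [-1, 2], S(x) = 4 + 31/15·(x + 1) + 0·(x + 1)² - 7/45·(x + 1)³.
With (x + 1) = 9/4: S(5/4) = 2201/320.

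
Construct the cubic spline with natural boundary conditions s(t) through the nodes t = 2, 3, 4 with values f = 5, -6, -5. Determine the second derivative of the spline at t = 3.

18

With m_i denoting the second derivative at x_i, h_i = 1, 1, and Δ_i = (y_(i+1) − y_i)/h_i = -11, 1:
  1·m_0 + 4·m_1 + 1·m_2 = 6(Δ_1 - Δ_0) = 72
Natural end conditions: m_0 = m_2 = 0.
Solving: m_0 = 0, m_1 = 18, m_2 = 0.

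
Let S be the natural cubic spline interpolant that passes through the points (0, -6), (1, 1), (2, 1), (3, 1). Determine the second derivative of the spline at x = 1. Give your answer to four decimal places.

-11.2000

Let M_i = S''(x_i). Step sizes h_i = 1, 1, 1; slopes of the chords Δ_i = (y_(i+1) - y_i)/h_i = 7, 0, 0.
  1·M_0 + 4·M_1 + 1·M_2 = 6(Δ_1 - Δ_0) = -42
  1·M_1 + 4·M_2 + 1·M_3 = 6(Δ_2 - Δ_1) = 0
Natural end conditions: M_0 = M_3 = 0.
Hence M_0 = 0, M_1 = -56/5, M_2 = 14/5, M_3 = 0.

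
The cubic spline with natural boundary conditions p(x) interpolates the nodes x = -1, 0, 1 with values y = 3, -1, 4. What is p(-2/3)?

1

Let m_i = p''(x_i). Step sizes h_i = 1, 1; slopes of the chords Δ_i = (y_(i+1) - y_i)/h_i = -4, 5.
  1·m_0 + 4·m_1 + 1·m_2 = 6(Δ_1 - Δ_0) = 54
Natural end conditions: m_0 = m_2 = 0.
Forward elimination and back-substitution give m_0 = 0, m_1 = 27/2, m_2 = 0.
On [-1, 0], p(x) = 3 - 25/4·(x + 1) + 0·(x + 1)² + 9/4·(x + 1)³.
With (x + 1) = 1/3: p(-2/3) = 1.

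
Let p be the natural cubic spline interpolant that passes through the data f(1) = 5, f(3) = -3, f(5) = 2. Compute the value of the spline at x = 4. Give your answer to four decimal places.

-1.7188

Write M_i for p''(x_i). With h_i = 2, 2 and divided differences Δ_i = -4, 5/2, the continuity of p' gives the tridiagonal system
  2·M_0 + 8·M_1 + 2·M_2 = 6(Δ_1 - Δ_0) = 39
Natural end conditions: M_0 = M_2 = 0.
Solving the tridiagonal system: M_0 = 0, M_1 = 39/8, M_2 = 0.
On [3, 5], p(x) = -3 - 3/4·(x - 3) + 39/16·(x - 3)² - 13/32·(x - 3)³.
With (x - 3) = 1: p(4) = -55/32.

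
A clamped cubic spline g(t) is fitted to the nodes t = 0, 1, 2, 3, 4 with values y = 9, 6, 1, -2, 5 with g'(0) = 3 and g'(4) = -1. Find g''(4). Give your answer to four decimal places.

-36.5714

With M_i denoting the second derivative at x_i, h_i = 1, 1, 1, 1, and Δ_i = (y_(i+1) − y_i)/h_i = -3, -5, -3, 7:
  1·M_0 + 4·M_1 + 1·M_2 = 6(Δ_1 - Δ_0) = -12
  1·M_1 + 4·M_2 + 1·M_3 = 6(Δ_2 - Δ_1) = 12
  1·M_2 + 4·M_3 + 1·M_4 = 6(Δ_3 - Δ_2) = 60
Clamped end conditions give two more equations: 2h_0·M_0 + h_0·M_1 = 6(Δ_0 - g'(0)) = -36 and h_3·M_3 + 2h_3·M_4 = 6(g'(4) - Δ_3) = -48.
Forward elimination and back-substitution give M_0 = -136/7, M_1 = 20/7, M_2 = -4, M_3 = 176/7, M_4 = -256/7.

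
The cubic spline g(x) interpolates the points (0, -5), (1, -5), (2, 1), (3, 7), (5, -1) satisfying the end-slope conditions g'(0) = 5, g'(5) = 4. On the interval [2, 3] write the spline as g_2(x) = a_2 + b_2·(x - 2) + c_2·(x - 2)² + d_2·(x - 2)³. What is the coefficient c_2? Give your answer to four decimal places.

0.3171

Put M_i = g'' at the i-th knot. Here h = (1, 1, 1, 2) and Δ = (0, 6, 6, -4), so the interior equations h_(i-1)·M_(i-1) + 2(h_(i-1)+h_i)·M_i + h_i·M_(i+1) = 6(Δ_i − Δ_(i-1)) read
  1·M_0 + 4·M_1 + 1·M_2 = 6(Δ_1 - Δ_0) = 36
  1·M_1 + 4·M_2 + 1·M_3 = 6(Δ_2 - Δ_1) = 0
  1·M_2 + 6·M_3 + 2·M_4 = 6(Δ_3 - Δ_2) = -60
Clamped end conditions give two more equations: 2h_0·M_0 + h_0·M_1 = 6(Δ_0 - g'(0)) = -30 and h_3·M_3 + 2h_3·M_4 = 6(g'(5) - Δ_3) = 48.
Forward elimination and back-substitution give M_0 = -910/41, M_1 = 590/41, M_2 = 26/41, M_3 = -694/41, M_4 = 839/41.
On [2, 3], with g_2(x) = a_2 + b_2·(x - 2) + c_2·(x - 2)² + d_2·(x - 2)³: c_2 = M_2/2 = 13/41, d_2 = (M_3 - M_2)/(6h_2) = -120/41, b_2 = Δ_2 - h_2(2M_2 + M_3)/6 = 353/41.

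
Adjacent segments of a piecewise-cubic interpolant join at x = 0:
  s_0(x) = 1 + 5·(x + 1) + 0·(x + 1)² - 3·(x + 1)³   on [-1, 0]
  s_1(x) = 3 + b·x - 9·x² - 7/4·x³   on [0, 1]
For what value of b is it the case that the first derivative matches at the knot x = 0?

s_0'(x) = 5 + 0·(x + 1) - 9·(x + 1)², so s_0'(0) = -4. On the right, s_1'(0) = b, so b = -4.

-4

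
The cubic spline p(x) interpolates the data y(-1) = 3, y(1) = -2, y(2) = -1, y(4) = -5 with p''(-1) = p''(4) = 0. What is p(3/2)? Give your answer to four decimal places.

Let m_i = p''(x_i). Step sizes h_i = 2, 1, 2; slopes of the chords Δ_i = (y_(i+1) - y_i)/h_i = -5/2, 1, -2.
  2·m_0 + 6·m_1 + 1·m_2 = 6(Δ_1 - Δ_0) = 21
  1·m_1 + 6·m_2 + 2·m_3 = 6(Δ_2 - Δ_1) = -18
Natural end conditions: m_0 = m_3 = 0.
Solving: m_0 = 0, m_1 = 144/35, m_2 = -129/35, m_3 = 0.
On [1, 2], p(x) = -2 + 17/70·(x - 1) + 72/35·(x - 1)² - 13/10·(x - 1)³.
With (x - 1) = 1/2: p(3/2) = -171/112.

-1.5268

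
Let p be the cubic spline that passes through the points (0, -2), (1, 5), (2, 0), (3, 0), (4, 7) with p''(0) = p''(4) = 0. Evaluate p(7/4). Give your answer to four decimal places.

1.4718

Put σ_i = p'' at the i-th knot. Here h = (1, 1, 1, 1) and Δ = (7, -5, 0, 7), so the interior equations h_(i-1)·σ_(i-1) + 2(h_(i-1)+h_i)·σ_i + h_i·σ_(i+1) = 6(Δ_i − Δ_(i-1)) read
  1·σ_0 + 4·σ_1 + 1·σ_2 = 6(Δ_1 - Δ_0) = -72
  1·σ_1 + 4·σ_2 + 1·σ_3 = 6(Δ_2 - Δ_1) = 30
  1·σ_2 + 4·σ_3 + 1·σ_4 = 6(Δ_3 - Δ_2) = 42
Natural end conditions: σ_0 = σ_4 = 0.
Hence σ_0 = 0, σ_1 = -579/28, σ_2 = 75/7, σ_3 = 219/28, σ_4 = 0.
On [1, 2], p(t) = 5 + 3/28·(t - 1) - 579/56·(t - 1)² + 293/56·(t - 1)³.
With (t - 1) = 3/4: p(7/4) = 5275/3584.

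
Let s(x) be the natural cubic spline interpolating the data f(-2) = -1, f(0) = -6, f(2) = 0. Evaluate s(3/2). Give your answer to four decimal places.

Let M_i = s''(x_i). Step sizes h_i = 2, 2; slopes of the chords Δ_i = (y_(i+1) - y_i)/h_i = -5/2, 3.
  2·M_0 + 8·M_1 + 2·M_2 = 6(Δ_1 - Δ_0) = 33
Natural end conditions: M_0 = M_2 = 0.
Hence M_0 = 0, M_1 = 33/8, M_2 = 0.
On [0, 2], s(x) = -6 + 1/4·x + 33/16·x² - 11/32·x³.
With x = 3/2: s(3/2) = -549/256.

-2.1445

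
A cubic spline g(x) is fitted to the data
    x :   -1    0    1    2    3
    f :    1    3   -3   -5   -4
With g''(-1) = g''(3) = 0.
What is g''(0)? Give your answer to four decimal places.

-14.2500

Put m_i = g'' at the i-th knot. Here h = (1, 1, 1, 1) and Δ = (2, -6, -2, 1), so the interior equations h_(i-1)·m_(i-1) + 2(h_(i-1)+h_i)·m_i + h_i·m_(i+1) = 6(Δ_i − Δ_(i-1)) read
  1·m_0 + 4·m_1 + 1·m_2 = 6(Δ_1 - Δ_0) = -48
  1·m_1 + 4·m_2 + 1·m_3 = 6(Δ_2 - Δ_1) = 24
  1·m_2 + 4·m_3 + 1·m_4 = 6(Δ_3 - Δ_2) = 18
Natural end conditions: m_0 = m_4 = 0.
Hence m_0 = 0, m_1 = -57/4, m_2 = 9, m_3 = 9/4, m_4 = 0.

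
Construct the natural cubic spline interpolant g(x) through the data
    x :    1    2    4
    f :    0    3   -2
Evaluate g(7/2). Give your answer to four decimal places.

Put M_i = g'' at the i-th knot. Here h = (1, 2) and Δ = (3, -5/2), so the interior equations h_(i-1)·M_(i-1) + 2(h_(i-1)+h_i)·M_i + h_i·M_(i+1) = 6(Δ_i − Δ_(i-1)) read
  1·M_0 + 6·M_1 + 2·M_2 = 6(Δ_1 - Δ_0) = -33
Natural end conditions: M_0 = M_2 = 0.
Solving the tridiagonal system: M_0 = 0, M_1 = -11/2, M_2 = 0.
On [2, 4], g(x) = 3 + 7/6·(x - 2) - 11/4·(x - 2)² + 11/24·(x - 2)³.
With (x - 2) = 3/2: g(7/2) = 7/64.

0.1094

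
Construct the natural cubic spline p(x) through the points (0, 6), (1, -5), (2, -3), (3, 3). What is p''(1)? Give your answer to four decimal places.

With σ_i denoting the second derivative at x_i, h_i = 1, 1, 1, and Δ_i = (y_(i+1) − y_i)/h_i = -11, 2, 6:
  1·σ_0 + 4·σ_1 + 1·σ_2 = 6(Δ_1 - Δ_0) = 78
  1·σ_1 + 4·σ_2 + 1·σ_3 = 6(Δ_2 - Δ_1) = 24
Natural end conditions: σ_0 = σ_3 = 0.
Forward elimination and back-substitution give σ_0 = 0, σ_1 = 96/5, σ_2 = 6/5, σ_3 = 0.

19.2000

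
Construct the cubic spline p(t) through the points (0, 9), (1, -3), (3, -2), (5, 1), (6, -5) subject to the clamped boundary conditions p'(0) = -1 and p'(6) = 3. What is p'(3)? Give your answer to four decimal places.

Let m_i = p''(x_i). Step sizes h_i = 1, 2, 2, 1; slopes of the chords Δ_i = (y_(i+1) - y_i)/h_i = -12, 1/2, 3/2, -6.
  1·m_0 + 6·m_1 + 2·m_2 = 6(Δ_1 - Δ_0) = 75
  2·m_1 + 8·m_2 + 2·m_3 = 6(Δ_2 - Δ_1) = 6
  2·m_2 + 6·m_3 + 1·m_4 = 6(Δ_3 - Δ_2) = -45
Clamped end conditions give two more equations: 2h_0·m_0 + h_0·m_1 = 6(Δ_0 - p'(0)) = -66 and h_3·m_3 + 2h_3·m_4 = 6(p'(6) - Δ_3) = 54.
Forward elimination and back-substitution give m_0 = -2839/66, m_1 = 661/33, m_2 = -13/12, m_3 = -419/33, m_4 = 2201/66.
On [3, 5], p'(t) = b_2 + 2c_2·(t - 3) + 3d_2·(t - 3)² with b_2 = Δ_2 - h_2(2m_2 + m_3)/6 = 71/11, c_2 = m_2/2 = -13/24, d_2 = (m_3 - m_2)/(6h_2) = -511/528. So p'(3) = 71/11.

6.4545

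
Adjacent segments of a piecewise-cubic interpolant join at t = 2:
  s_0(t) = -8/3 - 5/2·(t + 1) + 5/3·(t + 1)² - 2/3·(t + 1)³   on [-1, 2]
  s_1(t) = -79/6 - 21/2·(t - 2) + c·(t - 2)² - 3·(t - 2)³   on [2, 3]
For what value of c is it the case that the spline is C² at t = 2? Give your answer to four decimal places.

s_0''(t) = 10/3 - 4·(t + 1), so s_0''(2) = -26/3. On the right, s_1''(2) = 2c, so c = -13/3.

-4.3333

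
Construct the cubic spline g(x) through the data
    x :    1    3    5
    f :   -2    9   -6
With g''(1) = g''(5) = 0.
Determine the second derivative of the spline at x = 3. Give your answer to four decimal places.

-9.7500

Let m_i = g''(x_i). Step sizes h_i = 2, 2; slopes of the chords Δ_i = (y_(i+1) - y_i)/h_i = 11/2, -15/2.
  2·m_0 + 8·m_1 + 2·m_2 = 6(Δ_1 - Δ_0) = -78
Natural end conditions: m_0 = m_2 = 0.
Solving the tridiagonal system: m_0 = 0, m_1 = -39/4, m_2 = 0.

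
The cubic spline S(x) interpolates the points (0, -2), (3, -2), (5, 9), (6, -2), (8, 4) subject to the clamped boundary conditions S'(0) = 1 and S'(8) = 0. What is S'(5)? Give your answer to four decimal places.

-7.0033

Let m_i = S''(x_i). Step sizes h_i = 3, 2, 1, 2; slopes of the chords Δ_i = (y_(i+1) - y_i)/h_i = 0, 11/2, -11, 3.
  3·m_0 + 10·m_1 + 2·m_2 = 6(Δ_1 - Δ_0) = 33
  2·m_1 + 6·m_2 + 1·m_3 = 6(Δ_2 - Δ_1) = -99
  1·m_2 + 6·m_3 + 2·m_4 = 6(Δ_3 - Δ_2) = 84
Clamped end conditions give two more equations: 2h_0·m_0 + h_0·m_1 = 6(Δ_0 - S'(0)) = -6 and h_3·m_3 + 2h_3·m_4 = 6(S'(8) - Δ_3) = -18.
Hence m_0 = -891/151, m_1 = 1480/151, m_2 = -3572/151, m_3 = 3523/151, m_4 = -2441/151.
On [5, 6], S'(x) = b_2 + 2c_2·(x - 5) + 3d_2·(x - 5)² with b_2 = Δ_2 - h_2(2m_2 + m_3)/6 = -2115/302, c_2 = m_2/2 = -1786/151, d_2 = (m_3 - m_2)/(6h_2) = 2365/302. So S'(5) = -2115/302.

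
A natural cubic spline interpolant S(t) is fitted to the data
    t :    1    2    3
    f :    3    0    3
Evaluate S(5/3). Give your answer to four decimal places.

Put M_i = S'' at the i-th knot. Here h = (1, 1) and Δ = (-3, 3), so the interior equations h_(i-1)·M_(i-1) + 2(h_(i-1)+h_i)·M_i + h_i·M_(i+1) = 6(Δ_i − Δ_(i-1)) read
  1·M_0 + 4·M_1 + 1·M_2 = 6(Δ_1 - Δ_0) = 36
Natural end conditions: M_0 = M_2 = 0.
Solving: M_0 = 0, M_1 = 9, M_2 = 0.
On [1, 2], S(t) = 3 - 9/2·(t - 1) + 0·(t - 1)² + 3/2·(t - 1)³.
With (t - 1) = 2/3: S(5/3) = 4/9.

0.4444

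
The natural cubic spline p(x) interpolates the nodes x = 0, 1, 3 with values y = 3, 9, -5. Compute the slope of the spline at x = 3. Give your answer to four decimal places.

Write M_i for p''(x_i). With h_i = 1, 2 and divided differences Δ_i = 6, -7, the continuity of p' gives the tridiagonal system
  1·M_0 + 6·M_1 + 2·M_2 = 6(Δ_1 - Δ_0) = -78
Natural end conditions: M_0 = M_2 = 0.
Hence M_0 = 0, M_1 = -13, M_2 = 0.
On [1, 3], p'(x) = b_1 + 2c_1·(x - 1) + 3d_1·(x - 1)² with b_1 = Δ_1 - h_1(2M_1 + M_2)/6 = 5/3, c_1 = M_1/2 = -13/2, d_1 = (M_2 - M_1)/(6h_1) = 13/12. So p'(3) = -34/3.

-11.3333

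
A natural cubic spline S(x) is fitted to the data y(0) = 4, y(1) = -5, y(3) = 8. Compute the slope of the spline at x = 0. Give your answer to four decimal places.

With M_i denoting the second derivative at x_i, h_i = 1, 2, and Δ_i = (y_(i+1) − y_i)/h_i = -9, 13/2:
  1·M_0 + 6·M_1 + 2·M_2 = 6(Δ_1 - Δ_0) = 93
Natural end conditions: M_0 = M_2 = 0.
Solving the tridiagonal system: M_0 = 0, M_1 = 31/2, M_2 = 0.
On [0, 1], S'(x) = b_0 + 2c_0·x + 3d_0·x² with b_0 = Δ_0 - h_0(2M_0 + M_1)/6 = -139/12, c_0 = M_0/2 = 0, d_0 = (M_1 - M_0)/(6h_0) = 31/12. So S'(0) = -139/12.

-11.5833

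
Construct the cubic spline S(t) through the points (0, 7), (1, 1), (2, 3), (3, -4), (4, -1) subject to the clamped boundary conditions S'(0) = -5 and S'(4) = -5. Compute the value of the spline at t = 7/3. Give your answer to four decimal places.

0.7672

With σ_i denoting the second derivative at x_i, h_i = 1, 1, 1, 1, and Δ_i = (y_(i+1) − y_i)/h_i = -6, 2, -7, 3:
  1·σ_0 + 4·σ_1 + 1·σ_2 = 6(Δ_1 - Δ_0) = 48
  1·σ_1 + 4·σ_2 + 1·σ_3 = 6(Δ_2 - Δ_1) = -54
  1·σ_2 + 4·σ_3 + 1·σ_4 = 6(Δ_3 - Δ_2) = 60
Clamped end conditions give two more equations: 2h_0·σ_0 + h_0·σ_1 = 6(Δ_0 - S'(0)) = -6 and h_3·σ_3 + 2h_3·σ_4 = 6(S'(4) - Δ_3) = -48.
Hence σ_0 = -99/7, σ_1 = 156/7, σ_2 = -27, σ_3 = 222/7, σ_4 = -279/7.
On [2, 3], S(t) = 3 - 23/7·(t - 2) - 27/2·(t - 2)² + 137/14·(t - 2)³.
With (t - 2) = 1/3: S(7/3) = 145/189.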